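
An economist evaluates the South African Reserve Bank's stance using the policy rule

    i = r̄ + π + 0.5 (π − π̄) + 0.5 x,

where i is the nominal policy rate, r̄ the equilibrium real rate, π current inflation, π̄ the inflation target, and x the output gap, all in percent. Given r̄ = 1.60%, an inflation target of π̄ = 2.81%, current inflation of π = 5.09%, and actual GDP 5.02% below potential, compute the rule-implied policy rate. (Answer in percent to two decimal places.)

Output 5.02% below potential → x = -5.02.
i = 1.60 + 5.09 + 0.5 × (5.09 − 2.81) + 0.5 × (-5.02)
   = 1.60 + 5.09 + 1.14 − 2.51 = 5.32

5.32%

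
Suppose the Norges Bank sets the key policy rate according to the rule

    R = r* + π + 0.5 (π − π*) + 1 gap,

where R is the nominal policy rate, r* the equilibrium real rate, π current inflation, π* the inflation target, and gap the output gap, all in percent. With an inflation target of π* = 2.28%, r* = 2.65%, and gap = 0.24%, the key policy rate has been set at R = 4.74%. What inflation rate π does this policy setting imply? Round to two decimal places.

1.99%

Collecting π: R = r* + (1 + 0.5) π − 0.5 π* + 1 gap
1.5 π = 4.74 − 2.65 + 0.5 × 2.28 − 1 × 0.24 = 2.99
π = 2.99 / 1.5 = 1.99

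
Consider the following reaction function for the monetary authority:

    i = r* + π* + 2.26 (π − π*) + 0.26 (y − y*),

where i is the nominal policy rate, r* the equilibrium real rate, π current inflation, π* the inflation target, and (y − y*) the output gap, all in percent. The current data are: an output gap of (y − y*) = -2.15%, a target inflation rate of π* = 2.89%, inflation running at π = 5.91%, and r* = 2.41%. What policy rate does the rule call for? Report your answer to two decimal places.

i = 2.41 + 2.89 + 2.26 × (5.91 − 2.89) + 0.26 × (-2.15)
   = 2.41 + 2.89 + 6.8252 − 0.559 = 11.57

11.57%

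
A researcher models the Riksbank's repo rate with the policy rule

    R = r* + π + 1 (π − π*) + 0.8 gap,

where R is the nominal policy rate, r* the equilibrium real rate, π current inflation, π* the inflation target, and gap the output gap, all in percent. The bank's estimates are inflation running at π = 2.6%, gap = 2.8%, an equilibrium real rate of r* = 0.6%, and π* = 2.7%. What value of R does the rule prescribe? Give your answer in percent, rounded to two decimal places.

5.34%

R = 0.6 + 2.6 + 1 × (2.6 − 2.7) + 0.8 × 2.8
   = 0.6 + 2.6 − 0.1 + 2.24 = 5.34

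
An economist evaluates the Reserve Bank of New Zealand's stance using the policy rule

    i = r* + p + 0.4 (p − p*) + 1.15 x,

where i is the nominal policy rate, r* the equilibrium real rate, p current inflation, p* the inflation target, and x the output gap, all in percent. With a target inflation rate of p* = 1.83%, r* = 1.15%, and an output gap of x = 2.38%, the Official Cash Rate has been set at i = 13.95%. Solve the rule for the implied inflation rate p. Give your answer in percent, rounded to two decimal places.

Collecting p: i = r* + (1 + 0.4) p − 0.4 p* + 1.15 x
1.4 p = 13.95 − 1.15 + 0.4 × 1.83 − 1.15 × 2.38 = 10.795
p = 10.795 / 1.4 = 7.71

7.71%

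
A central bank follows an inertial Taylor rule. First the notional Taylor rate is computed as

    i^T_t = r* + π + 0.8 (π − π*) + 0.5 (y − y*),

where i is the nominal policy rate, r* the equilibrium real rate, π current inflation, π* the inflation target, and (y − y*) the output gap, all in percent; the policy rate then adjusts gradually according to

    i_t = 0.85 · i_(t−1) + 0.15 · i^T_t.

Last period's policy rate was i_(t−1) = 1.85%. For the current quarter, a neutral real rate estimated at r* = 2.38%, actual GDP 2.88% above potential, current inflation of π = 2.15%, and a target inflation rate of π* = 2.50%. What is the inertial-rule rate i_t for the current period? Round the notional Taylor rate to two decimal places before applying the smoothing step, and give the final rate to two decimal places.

Output 2.88% above potential → (y − y*) = 2.88.
i^T_t = 2.38 + 2.15 + 0.8 × (2.15 − 2.50) + 0.5 × 2.88
   = 2.38 + 2.15 − 0.28 + 1.44 = 5.69
i_t = 0.85 × 1.85 + 0.15 × 5.69 = 1.5725 + 0.8535 = 2.43

2.43%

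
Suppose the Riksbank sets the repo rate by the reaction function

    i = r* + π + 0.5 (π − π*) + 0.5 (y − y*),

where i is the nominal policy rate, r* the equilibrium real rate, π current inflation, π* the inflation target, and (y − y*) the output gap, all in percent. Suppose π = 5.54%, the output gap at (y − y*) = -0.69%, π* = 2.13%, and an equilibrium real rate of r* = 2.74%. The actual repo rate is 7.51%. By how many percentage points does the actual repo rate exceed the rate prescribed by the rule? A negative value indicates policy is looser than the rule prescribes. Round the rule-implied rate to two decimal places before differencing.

i = 2.74 + 5.54 + 0.5 × (5.54 − 2.13) + 0.5 × (-0.69)
   = 2.74 + 5.54 + 1.705 − 0.345 = 9.64
Deviation = 7.51 − 9.64 = -2.13 pp.

-2.13 pp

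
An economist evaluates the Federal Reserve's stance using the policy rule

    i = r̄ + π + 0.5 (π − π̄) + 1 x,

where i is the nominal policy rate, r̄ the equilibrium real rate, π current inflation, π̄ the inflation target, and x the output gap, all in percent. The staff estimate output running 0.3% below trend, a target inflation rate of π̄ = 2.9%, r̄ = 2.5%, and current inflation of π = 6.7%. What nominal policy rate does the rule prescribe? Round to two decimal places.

Output 0.3% below potential → x = -0.3.
i = 2.5 + 6.7 + 0.5 × (6.7 − 2.9) + 1 × (-0.3)
   = 2.5 + 6.7 + 1.9 − 0.3 = 10.80

10.80%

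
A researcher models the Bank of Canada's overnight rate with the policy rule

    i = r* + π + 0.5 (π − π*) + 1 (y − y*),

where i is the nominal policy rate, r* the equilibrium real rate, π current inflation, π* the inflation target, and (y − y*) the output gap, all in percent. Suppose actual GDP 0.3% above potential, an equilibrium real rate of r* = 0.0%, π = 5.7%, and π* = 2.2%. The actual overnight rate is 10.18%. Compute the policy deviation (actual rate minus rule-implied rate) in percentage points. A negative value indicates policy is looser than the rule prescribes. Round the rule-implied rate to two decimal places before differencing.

Output 0.3% above potential → (y − y*) = 0.3.
i = 0.0 + 5.7 + 0.5 × (5.7 − 2.2) + 1 × 0.3
   = 0.0 + 5.7 + 1.75 + 0.3 = 7.75
Deviation = 10.18 − 7.75 = 2.43 pp.

2.43 pp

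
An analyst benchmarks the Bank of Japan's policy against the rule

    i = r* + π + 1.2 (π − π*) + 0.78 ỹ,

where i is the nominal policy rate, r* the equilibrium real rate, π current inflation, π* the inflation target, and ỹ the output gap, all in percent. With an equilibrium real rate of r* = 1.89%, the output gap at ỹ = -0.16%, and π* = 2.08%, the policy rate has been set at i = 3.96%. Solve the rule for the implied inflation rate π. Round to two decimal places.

2.13%

Collecting π: i = r* + (1 + 1.2) π − 1.2 π* + 0.78 ỹ
2.2 π = 3.96 − 1.89 + 1.2 × 2.08 − 0.78 × (-0.16) = 4.6908
π = 4.6908 / 2.2 = 2.13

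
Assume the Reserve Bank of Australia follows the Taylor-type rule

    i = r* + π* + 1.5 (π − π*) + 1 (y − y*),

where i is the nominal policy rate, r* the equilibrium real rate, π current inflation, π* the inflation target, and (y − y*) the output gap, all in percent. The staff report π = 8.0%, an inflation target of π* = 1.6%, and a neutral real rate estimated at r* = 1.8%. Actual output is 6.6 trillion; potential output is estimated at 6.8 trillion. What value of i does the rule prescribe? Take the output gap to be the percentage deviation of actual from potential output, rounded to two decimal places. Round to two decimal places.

10.06%

Output gap = 100 × (6.6 − 6.8) / 6.8 = -2.94%.
i = 1.80 + 1.60 + 1.5 × (8.00 − 1.60) + 1 × (-2.94)
   = 1.80 + 1.6 + 9.6 − 2.94 = 10.06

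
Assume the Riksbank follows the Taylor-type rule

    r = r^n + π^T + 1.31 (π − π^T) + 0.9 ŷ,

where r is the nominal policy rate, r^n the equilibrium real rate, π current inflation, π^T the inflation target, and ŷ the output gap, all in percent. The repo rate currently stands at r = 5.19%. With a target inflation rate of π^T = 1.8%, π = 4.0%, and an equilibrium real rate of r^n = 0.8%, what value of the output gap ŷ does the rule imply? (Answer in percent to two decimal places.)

-0.32%

0.9 ŷ = 5.19 − 0.8 − 1.8 − 1.31 × (4.0 − 1.8) = -0.292
ŷ = -0.292 / 0.9 = -0.32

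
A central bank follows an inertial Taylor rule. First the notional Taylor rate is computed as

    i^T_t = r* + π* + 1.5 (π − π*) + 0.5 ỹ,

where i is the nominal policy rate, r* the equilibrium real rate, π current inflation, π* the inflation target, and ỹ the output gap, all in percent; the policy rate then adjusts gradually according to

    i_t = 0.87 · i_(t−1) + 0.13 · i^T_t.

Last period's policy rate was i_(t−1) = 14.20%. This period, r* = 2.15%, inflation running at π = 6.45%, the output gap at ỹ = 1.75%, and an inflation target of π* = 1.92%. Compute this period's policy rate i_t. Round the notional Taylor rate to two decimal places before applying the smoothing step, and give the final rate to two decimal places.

i^T_t = 2.15 + 1.92 + 1.5 × (6.45 − 1.92) + 0.5 × 1.75
   = 2.15 + 1.92 + 6.795 + 0.875 = 11.74
i_t = 0.87 × 14.20 + 0.13 × 11.74 = 12.354 + 1.5262 = 13.88

13.88%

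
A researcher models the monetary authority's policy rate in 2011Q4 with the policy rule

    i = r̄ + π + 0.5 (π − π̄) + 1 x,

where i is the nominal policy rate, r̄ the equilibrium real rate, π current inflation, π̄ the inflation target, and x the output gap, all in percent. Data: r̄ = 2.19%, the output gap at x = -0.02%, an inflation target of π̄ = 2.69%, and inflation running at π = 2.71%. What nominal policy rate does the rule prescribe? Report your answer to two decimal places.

i = 2.19 + 2.71 + 0.5 × (2.71 − 2.69) + 1 × (-0.02)
   = 2.19 + 2.71 + 0.01 − 0.02 = 4.89

4.89%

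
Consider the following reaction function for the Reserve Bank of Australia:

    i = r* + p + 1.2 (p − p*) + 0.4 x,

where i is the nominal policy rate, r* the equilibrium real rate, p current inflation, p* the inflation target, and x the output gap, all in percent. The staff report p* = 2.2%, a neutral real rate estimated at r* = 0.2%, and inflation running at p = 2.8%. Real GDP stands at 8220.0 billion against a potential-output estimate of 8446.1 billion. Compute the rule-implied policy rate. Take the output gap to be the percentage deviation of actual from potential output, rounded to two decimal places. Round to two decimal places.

2.65%

Output gap = 100 × (8220.0 − 8446.1) / 8446.1 = -2.68%.
i = 0.20 + 2.80 + 1.2 × (2.80 − 2.20) + 0.4 × (-2.68)
   = 0.20 + 2.8 + 0.72 − 1.072 = 2.65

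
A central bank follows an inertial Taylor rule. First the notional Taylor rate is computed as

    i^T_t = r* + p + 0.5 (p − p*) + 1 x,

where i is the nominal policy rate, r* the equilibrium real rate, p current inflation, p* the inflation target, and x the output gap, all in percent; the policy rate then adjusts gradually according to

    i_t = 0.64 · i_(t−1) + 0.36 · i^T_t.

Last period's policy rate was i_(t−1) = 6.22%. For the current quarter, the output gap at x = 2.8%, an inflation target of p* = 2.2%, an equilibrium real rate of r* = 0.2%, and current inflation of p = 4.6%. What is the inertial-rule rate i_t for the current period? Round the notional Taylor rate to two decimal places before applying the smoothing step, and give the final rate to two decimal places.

i^T_t = 0.2 + 4.6 + 0.5 × (4.6 − 2.2) + 1 × 2.8
   = 0.2 + 4.6 + 1.2 + 2.8 = 8.80
i_t = 0.64 × 6.22 + 0.36 × 8.80 = 3.9808 + 3.168 = 7.15

7.15%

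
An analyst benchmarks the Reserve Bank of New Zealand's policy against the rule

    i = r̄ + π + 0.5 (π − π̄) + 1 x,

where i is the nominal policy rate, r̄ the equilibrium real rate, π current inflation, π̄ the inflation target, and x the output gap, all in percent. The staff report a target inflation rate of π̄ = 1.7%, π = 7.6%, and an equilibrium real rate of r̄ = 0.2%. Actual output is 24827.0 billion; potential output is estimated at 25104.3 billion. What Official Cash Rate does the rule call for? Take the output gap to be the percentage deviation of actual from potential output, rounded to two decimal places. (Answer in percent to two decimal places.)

Output gap = 100 × (24827.0 − 25104.3) / 25104.3 = -1.10%.
i = 0.20 + 7.60 + 0.5 × (7.60 − 1.70) + 1 × (-1.10)
   = 0.20 + 7.6 + 2.95 − 1.1 = 9.65

9.65%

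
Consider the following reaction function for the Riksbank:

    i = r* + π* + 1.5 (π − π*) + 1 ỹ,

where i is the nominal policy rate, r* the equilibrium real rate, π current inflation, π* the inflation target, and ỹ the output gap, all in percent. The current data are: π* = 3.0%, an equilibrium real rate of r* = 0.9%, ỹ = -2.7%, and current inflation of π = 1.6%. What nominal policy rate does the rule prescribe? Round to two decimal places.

-0.90%

i = 0.9 + 3.0 + 1.5 × (1.6 − 3.0) + 1 × (-2.7)
   = 0.9 + 3 − 2.1 − 2.7 = -0.90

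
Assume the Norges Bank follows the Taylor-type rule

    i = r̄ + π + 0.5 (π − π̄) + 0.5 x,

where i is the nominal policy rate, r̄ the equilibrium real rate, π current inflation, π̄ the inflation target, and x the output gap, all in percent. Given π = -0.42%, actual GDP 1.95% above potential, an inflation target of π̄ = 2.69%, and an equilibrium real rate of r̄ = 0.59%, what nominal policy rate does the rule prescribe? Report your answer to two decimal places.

-0.41%

Output 1.95% above potential → x = 1.95.
i = 0.59 + (-0.42) + 0.5 × (-0.42 − 2.69) + 0.5 × 1.95
   = 0.59 − 0.42 − 1.555 + 0.975 = -0.41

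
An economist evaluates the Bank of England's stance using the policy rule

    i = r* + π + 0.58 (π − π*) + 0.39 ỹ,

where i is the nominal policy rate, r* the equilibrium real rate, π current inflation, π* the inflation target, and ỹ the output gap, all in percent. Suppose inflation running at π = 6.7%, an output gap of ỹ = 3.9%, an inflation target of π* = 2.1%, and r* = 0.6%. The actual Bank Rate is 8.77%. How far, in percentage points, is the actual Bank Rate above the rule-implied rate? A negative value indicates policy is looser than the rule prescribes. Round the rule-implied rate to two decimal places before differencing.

-2.72 pp

i = 0.6 + 6.7 + 0.58 × (6.7 − 2.1) + 0.39 × 3.9
   = 0.6 + 6.7 + 2.668 + 1.521 = 11.49
Deviation = 8.77 − 11.49 = -2.72 pp.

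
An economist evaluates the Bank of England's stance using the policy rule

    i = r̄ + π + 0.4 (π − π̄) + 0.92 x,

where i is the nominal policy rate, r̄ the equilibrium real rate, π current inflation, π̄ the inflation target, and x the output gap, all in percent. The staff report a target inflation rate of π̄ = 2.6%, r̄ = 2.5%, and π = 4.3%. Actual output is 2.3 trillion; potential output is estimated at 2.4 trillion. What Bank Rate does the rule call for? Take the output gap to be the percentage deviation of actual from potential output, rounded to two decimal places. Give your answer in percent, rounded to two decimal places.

Output gap = 100 × (2.3 − 2.4) / 2.4 = -4.17%.
i = 2.50 + 4.30 + 0.4 × (4.30 − 2.60) + 0.92 × (-4.17)
   = 2.50 + 4.3 + 0.68 − 3.8364 = 3.64

3.64%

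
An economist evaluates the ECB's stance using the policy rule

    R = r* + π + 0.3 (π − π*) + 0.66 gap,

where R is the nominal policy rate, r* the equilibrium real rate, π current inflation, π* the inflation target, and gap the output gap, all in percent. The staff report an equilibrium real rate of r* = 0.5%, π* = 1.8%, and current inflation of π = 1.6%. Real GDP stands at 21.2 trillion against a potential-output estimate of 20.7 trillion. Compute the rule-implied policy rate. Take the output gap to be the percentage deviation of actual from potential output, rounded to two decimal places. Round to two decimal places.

Output gap = 100 × (21.2 − 20.7) / 20.7 = 2.42%.
R = 0.50 + 1.60 + 0.3 × (1.60 − 1.80) + 0.66 × 2.42
   = 0.50 + 1.6 − 0.06 + 1.5972 = 3.64

3.64%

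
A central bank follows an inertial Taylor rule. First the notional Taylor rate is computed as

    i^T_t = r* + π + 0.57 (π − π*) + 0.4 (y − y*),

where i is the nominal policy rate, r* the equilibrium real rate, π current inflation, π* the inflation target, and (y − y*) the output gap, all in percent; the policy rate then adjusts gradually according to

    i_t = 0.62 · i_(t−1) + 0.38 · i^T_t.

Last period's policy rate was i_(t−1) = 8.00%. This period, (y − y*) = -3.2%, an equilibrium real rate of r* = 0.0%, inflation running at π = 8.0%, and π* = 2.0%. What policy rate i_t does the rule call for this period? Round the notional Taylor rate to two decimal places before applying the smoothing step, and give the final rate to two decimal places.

8.81%

i^T_t = 0.0 + 8.0 + 0.57 × (8.0 − 2.0) + 0.4 × (-3.2)
   = 0.0 + 8 + 3.42 − 1.28 = 10.14
i_t = 0.62 × 8.00 + 0.38 × 10.14 = 4.96 + 3.8532 = 8.81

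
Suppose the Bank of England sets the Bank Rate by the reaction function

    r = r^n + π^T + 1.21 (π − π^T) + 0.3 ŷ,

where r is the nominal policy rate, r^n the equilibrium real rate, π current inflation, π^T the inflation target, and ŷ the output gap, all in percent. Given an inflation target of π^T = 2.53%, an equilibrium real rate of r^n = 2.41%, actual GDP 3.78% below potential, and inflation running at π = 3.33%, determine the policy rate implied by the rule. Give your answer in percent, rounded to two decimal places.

Output 3.78% below potential → ŷ = -3.78.
r = 2.41 + 2.53 + 1.21 × (3.33 − 2.53) + 0.3 × (-3.78)
   = 2.41 + 2.53 + 0.968 − 1.134 = 4.77

4.77%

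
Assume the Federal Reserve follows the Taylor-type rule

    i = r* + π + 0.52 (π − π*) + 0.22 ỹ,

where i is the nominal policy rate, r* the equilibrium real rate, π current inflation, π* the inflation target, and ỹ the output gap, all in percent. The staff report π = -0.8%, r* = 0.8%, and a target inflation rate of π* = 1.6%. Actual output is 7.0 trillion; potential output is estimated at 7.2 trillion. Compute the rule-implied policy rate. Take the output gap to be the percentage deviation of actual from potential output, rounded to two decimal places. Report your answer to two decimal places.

-1.86%

Output gap = 100 × (7.0 − 7.2) / 7.2 = -2.78%.
i = 0.80 + (-0.80) + 0.52 × (-0.80 − 1.60) + 0.22 × (-2.78)
   = 0.80 − 0.8 − 1.248 − 0.6116 = -1.86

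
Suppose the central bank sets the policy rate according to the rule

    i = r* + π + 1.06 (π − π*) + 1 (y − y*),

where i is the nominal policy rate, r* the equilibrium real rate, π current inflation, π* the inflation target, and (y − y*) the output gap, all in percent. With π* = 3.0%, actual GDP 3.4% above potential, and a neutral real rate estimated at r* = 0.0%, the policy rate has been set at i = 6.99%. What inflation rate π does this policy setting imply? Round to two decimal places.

Output 3.4% above potential → (y − y*) = 3.4.
Collecting π: i = r* + (1 + 1.06) π − 1.06 π* + 1 (y − y*)
2.06 π = 6.99 − 0.0 + 1.06 × 3.0 − 1 × 3.4 = 6.77
π = 6.77 / 2.06 = 3.29

3.29%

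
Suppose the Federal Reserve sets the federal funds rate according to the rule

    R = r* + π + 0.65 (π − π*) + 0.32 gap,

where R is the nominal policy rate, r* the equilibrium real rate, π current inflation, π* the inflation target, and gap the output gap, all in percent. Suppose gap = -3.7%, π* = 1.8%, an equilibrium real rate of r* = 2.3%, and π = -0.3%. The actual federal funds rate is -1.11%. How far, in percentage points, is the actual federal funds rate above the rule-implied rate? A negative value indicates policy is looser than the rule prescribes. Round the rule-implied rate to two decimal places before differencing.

-0.56 pp

R = 2.3 + (-0.3) + 0.65 × (-0.3 − 1.8) + 0.32 × (-3.7)
   = 2.3 − 0.3 − 1.365 − 1.184 = -0.55
Deviation = -1.11 − (-0.55) = -0.56 pp.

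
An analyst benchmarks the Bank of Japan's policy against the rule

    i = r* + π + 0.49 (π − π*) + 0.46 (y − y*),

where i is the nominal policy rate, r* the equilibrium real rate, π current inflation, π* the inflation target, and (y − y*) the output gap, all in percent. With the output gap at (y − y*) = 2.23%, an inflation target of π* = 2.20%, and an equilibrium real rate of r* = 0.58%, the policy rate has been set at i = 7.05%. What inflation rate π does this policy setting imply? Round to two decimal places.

4.38%

Collecting π: i = r* + (1 + 0.49) π − 0.49 π* + 0.46 (y − y*)
1.49 π = 7.05 − 0.58 + 0.49 × 2.20 − 0.46 × 2.23 = 6.5222
π = 6.5222 / 1.49 = 4.38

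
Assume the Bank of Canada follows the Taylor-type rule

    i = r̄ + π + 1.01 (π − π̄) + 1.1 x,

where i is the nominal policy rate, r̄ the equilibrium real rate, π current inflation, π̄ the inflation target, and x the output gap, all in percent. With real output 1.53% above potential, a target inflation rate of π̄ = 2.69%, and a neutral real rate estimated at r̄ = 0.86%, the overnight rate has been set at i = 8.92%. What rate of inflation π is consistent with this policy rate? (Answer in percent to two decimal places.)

Output 1.53% above potential → x = 1.53.
Collecting π: i = r̄ + (1 + 1.01) π − 1.01 π̄ + 1.1 x
2.01 π = 8.92 − 0.86 + 1.01 × 2.69 − 1.1 × 1.53 = 9.0939
π = 9.0939 / 2.01 = 4.52

4.52%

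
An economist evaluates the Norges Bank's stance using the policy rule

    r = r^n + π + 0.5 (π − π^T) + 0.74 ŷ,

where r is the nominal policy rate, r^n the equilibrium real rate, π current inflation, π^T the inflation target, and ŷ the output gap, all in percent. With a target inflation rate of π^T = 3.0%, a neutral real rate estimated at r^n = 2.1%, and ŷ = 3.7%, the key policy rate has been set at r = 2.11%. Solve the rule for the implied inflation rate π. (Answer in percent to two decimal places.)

Collecting π: r = r^n + (1 + 0.5) π − 0.5 π^T + 0.74 ŷ
1.5 π = 2.11 − 2.1 + 0.5 × 3.0 − 0.74 × 3.7 = -1.228
π = -1.228 / 1.5 = -0.82

-0.82%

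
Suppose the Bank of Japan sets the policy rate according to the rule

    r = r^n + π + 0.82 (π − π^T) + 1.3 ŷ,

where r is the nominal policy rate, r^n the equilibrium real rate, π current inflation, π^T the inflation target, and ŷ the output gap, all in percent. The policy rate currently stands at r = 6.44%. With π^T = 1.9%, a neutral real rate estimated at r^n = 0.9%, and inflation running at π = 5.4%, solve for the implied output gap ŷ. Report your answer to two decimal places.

-2.10%

1.3 ŷ = 6.44 − 0.9 − 5.4 − 0.82 × (5.4 − 1.9) = -2.73
ŷ = -2.73 / 1.3 = -2.10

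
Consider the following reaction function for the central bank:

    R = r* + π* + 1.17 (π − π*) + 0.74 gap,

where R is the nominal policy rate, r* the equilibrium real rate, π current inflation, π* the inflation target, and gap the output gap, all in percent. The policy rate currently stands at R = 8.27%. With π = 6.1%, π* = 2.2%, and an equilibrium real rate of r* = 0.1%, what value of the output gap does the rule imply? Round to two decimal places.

0.74 gap = 8.27 − 0.1 − 2.2 − 1.17 × (6.1 − 2.2) = 1.407
gap = 1.407 / 0.74 = 1.90

1.90%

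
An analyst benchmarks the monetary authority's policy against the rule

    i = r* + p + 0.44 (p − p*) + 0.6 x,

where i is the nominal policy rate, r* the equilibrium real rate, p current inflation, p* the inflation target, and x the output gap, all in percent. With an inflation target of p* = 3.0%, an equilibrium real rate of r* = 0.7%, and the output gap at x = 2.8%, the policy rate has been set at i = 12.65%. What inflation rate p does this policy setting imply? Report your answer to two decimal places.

Collecting p: i = r* + (1 + 0.44) p − 0.44 p* + 0.6 x
1.44 p = 12.65 − 0.7 + 0.44 × 3.0 − 0.6 × 2.8 = 11.59
p = 11.59 / 1.44 = 8.05

8.05%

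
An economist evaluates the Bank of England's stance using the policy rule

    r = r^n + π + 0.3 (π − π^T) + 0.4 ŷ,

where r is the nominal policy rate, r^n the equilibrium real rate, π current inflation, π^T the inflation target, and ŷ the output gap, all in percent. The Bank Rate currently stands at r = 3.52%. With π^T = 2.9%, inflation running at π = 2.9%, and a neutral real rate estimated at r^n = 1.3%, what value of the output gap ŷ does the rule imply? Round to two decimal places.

0.4 ŷ = 3.52 − 1.3 − 2.9 − 0.3 × (2.9 − 2.9) = -0.68
ŷ = -0.68 / 0.4 = -1.70

-1.70%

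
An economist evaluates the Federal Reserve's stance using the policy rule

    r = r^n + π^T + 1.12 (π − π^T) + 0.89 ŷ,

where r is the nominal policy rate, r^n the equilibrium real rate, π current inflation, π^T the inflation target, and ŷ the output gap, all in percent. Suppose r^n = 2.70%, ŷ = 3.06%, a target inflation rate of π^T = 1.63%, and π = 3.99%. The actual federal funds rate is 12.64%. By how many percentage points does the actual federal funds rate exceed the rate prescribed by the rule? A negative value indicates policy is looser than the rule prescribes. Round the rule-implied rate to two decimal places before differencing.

r = 2.70 + 1.63 + 1.12 × (3.99 − 1.63) + 0.89 × 3.06
   = 2.70 + 1.63 + 2.6432 + 2.7234 = 9.70
Deviation = 12.64 − 9.70 = 2.94 pp.

2.94 pp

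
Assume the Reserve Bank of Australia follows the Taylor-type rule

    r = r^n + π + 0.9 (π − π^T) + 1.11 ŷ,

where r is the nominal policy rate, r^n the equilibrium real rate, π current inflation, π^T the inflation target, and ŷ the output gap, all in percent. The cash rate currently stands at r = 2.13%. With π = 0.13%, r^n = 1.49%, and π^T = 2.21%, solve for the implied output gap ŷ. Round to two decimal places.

1.11 ŷ = 2.13 − 1.49 − 0.13 − 0.9 × (0.13 − 2.21) = 2.382
ŷ = 2.382 / 1.11 = 2.15

2.15%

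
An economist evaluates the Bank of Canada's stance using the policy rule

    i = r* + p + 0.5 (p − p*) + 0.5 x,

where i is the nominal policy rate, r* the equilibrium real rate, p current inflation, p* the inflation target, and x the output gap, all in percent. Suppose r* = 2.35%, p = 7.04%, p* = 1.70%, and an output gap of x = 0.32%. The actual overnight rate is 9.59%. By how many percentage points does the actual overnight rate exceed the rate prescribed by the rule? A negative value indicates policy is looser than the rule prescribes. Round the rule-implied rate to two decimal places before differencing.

-2.63 pp

i = 2.35 + 7.04 + 0.5 × (7.04 − 1.70) + 0.5 × 0.32
   = 2.35 + 7.04 + 2.67 + 0.16 = 12.22
Deviation = 9.59 − 12.22 = -2.63 pp.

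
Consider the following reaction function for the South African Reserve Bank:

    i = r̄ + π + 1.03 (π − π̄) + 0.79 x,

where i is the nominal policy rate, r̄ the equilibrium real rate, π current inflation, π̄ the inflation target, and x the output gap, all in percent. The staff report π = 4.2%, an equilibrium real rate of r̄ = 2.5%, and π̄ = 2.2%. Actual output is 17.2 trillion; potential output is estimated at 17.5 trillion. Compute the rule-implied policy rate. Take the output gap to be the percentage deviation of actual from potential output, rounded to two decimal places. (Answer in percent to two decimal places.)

7.41%

Output gap = 100 × (17.2 − 17.5) / 17.5 = -1.71%.
i = 2.50 + 4.20 + 1.03 × (4.20 − 2.20) + 0.79 × (-1.71)
   = 2.50 + 4.2 + 2.06 − 1.3509 = 7.41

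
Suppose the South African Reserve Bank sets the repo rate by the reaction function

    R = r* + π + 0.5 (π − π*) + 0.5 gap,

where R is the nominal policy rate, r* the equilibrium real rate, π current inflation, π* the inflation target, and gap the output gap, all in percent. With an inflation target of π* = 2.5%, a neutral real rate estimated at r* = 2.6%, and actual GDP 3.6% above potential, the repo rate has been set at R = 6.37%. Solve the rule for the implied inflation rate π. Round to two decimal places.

2.15%

Output 3.6% above potential → gap = 3.6.
Collecting π: R = r* + (1 + 0.5) π − 0.5 π* + 0.5 gap
1.5 π = 6.37 − 2.6 + 0.5 × 2.5 − 0.5 × 3.6 = 3.22
π = 3.22 / 1.5 = 2.15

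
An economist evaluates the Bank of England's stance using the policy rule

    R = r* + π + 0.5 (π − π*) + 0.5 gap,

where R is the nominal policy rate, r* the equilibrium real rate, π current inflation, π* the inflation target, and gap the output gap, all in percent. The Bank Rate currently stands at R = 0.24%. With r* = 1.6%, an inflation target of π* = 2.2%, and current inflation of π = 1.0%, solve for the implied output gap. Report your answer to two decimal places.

0.5 gap = 0.24 − 1.6 − 1.0 − 0.5 × (1.0 − 2.2) = -1.76
gap = -1.76 / 0.5 = -3.52

-3.52%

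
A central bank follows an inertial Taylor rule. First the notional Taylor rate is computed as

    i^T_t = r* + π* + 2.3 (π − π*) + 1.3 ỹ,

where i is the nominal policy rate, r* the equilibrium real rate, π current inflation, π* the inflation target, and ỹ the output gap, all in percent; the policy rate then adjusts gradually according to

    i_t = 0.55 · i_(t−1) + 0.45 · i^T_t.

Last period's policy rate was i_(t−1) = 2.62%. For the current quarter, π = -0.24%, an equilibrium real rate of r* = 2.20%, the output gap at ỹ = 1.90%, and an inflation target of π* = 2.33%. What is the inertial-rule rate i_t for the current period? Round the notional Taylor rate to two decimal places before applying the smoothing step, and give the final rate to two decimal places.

1.93%

i^T_t = 2.20 + 2.33 + 2.3 × (-0.24 − 2.33) + 1.3 × 1.90
   = 2.20 + 2.33 − 5.911 + 2.47 = 1.09
i_t = 0.55 × 2.62 + 0.45 × 1.09 = 1.441 + 0.4905 = 1.93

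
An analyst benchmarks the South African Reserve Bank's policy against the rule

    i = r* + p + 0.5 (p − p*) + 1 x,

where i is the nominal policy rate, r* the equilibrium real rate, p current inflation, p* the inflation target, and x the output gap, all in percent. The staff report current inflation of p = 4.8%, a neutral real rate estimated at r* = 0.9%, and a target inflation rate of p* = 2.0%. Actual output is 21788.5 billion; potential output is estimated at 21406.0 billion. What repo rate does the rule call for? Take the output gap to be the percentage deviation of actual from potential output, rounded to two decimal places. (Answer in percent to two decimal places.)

8.89%

Output gap = 100 × (21788.5 − 21406.0) / 21406.0 = 1.79%.
i = 0.90 + 4.80 + 0.5 × (4.80 − 2.00) + 1 × 1.79
   = 0.90 + 4.8 + 1.4 + 1.79 = 8.89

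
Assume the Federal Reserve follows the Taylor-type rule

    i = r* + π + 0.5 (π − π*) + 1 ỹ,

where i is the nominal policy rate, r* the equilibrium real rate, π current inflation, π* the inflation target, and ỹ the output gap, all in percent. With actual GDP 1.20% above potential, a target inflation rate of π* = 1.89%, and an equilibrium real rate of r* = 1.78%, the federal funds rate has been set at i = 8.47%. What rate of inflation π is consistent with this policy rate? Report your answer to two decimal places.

Output 1.20% above potential → ỹ = 1.20.
Collecting π: i = r* + (1 + 0.5) π − 0.5 π* + 1 ỹ
1.5 π = 8.47 − 1.78 + 0.5 × 1.89 − 1 × 1.20 = 6.435
π = 6.435 / 1.5 = 4.29

4.29%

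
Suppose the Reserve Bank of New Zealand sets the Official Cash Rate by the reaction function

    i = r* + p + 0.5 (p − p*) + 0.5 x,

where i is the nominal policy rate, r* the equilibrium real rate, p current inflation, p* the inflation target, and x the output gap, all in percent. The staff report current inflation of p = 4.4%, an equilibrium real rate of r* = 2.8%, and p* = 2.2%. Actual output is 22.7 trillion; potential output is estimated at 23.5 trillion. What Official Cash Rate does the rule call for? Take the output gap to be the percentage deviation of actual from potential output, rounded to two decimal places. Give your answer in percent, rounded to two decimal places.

6.60%

Output gap = 100 × (22.7 − 23.5) / 23.5 = -3.40%.
i = 2.80 + 4.40 + 0.5 × (4.40 − 2.20) + 0.5 × (-3.40)
   = 2.80 + 4.4 + 1.1 − 1.7 = 6.60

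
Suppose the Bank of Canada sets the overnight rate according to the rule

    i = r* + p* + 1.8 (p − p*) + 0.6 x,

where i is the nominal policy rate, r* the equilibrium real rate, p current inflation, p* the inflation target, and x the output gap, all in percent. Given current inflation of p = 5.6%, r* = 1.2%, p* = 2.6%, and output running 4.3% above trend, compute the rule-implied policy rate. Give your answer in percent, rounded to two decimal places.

Output 4.3% above potential → x = 4.3.
i = 1.2 + 2.6 + 1.8 × (5.6 − 2.6) + 0.6 × 4.3
   = 1.2 + 2.6 + 5.4 + 2.58 = 11.78

11.78%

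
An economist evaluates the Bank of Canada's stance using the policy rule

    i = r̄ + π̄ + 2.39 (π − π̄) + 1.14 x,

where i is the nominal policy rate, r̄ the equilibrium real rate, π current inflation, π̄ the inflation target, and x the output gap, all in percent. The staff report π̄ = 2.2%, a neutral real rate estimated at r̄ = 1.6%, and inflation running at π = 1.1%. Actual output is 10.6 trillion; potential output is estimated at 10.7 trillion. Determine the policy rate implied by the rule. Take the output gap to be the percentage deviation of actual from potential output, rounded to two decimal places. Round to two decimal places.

Output gap = 100 × (10.6 − 10.7) / 10.7 = -0.93%.
i = 1.60 + 2.20 + 2.39 × (1.10 − 2.20) + 1.14 × (-0.93)
   = 1.60 + 2.2 − 2.629 − 1.0602 = 0.11

0.11%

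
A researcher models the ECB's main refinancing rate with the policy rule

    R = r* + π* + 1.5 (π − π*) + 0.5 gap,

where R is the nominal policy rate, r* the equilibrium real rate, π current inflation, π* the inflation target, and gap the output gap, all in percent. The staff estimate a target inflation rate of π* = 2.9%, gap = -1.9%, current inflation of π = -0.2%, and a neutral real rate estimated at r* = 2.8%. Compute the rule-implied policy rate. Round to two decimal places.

R = 2.8 + 2.9 + 1.5 × (-0.2 − 2.9) + 0.5 × (-1.9)
   = 2.8 + 2.9 − 4.65 − 0.95 = 0.10

0.10%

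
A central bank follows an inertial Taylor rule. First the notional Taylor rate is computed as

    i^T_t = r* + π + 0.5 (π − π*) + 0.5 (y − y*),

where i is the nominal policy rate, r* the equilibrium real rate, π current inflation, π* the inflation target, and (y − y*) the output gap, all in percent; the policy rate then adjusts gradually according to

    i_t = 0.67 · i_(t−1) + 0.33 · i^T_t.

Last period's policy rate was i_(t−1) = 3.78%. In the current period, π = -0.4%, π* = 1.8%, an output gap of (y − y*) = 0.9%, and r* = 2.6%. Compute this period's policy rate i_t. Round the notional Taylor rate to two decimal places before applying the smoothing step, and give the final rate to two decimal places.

i^T_t = 2.6 + (-0.4) + 0.5 × (-0.4 − 1.8) + 0.5 × 0.9
   = 2.6 − 0.4 − 1.1 + 0.45 = 1.55
i_t = 0.67 × 3.78 + 0.33 × 1.55 = 2.5326 + 0.5115 = 3.04

3.04%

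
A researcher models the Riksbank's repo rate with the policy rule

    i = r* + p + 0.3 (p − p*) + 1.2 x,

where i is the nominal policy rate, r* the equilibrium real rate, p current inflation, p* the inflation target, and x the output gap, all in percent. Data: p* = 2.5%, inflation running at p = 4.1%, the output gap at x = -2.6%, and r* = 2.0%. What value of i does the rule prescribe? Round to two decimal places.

i = 2.0 + 4.1 + 0.3 × (4.1 − 2.5) + 1.2 × (-2.6)
   = 2.0 + 4.1 + 0.48 − 3.12 = 3.46

3.46%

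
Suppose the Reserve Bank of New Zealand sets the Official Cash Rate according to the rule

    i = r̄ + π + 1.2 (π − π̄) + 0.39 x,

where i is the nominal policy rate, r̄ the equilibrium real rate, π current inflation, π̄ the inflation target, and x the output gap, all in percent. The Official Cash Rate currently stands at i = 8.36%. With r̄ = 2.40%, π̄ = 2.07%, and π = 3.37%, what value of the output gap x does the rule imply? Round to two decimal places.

0.39 x = 8.36 − 2.40 − 3.37 − 1.2 × (3.37 − 2.07) = 1.03
x = 1.03 / 0.39 = 2.64

2.64%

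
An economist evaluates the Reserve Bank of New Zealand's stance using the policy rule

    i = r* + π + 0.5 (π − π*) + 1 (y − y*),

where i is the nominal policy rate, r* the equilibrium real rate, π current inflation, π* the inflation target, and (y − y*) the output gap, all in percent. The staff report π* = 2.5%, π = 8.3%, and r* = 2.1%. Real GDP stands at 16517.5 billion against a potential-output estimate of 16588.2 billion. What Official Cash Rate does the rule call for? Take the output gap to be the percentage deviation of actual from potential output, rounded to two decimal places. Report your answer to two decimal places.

Output gap = 100 × (16517.5 − 16588.2) / 16588.2 = -0.43%.
i = 2.10 + 8.30 + 0.5 × (8.30 − 2.50) + 1 × (-0.43)
   = 2.10 + 8.3 + 2.9 − 0.43 = 12.87

12.87%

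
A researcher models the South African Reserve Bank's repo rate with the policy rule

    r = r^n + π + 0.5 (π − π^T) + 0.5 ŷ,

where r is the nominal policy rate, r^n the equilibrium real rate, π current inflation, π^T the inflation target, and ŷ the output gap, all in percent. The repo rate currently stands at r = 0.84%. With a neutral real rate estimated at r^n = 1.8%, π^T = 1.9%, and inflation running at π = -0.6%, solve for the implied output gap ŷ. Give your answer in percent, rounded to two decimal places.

0.5 ŷ = 0.84 − 1.8 − (-0.6) − 0.5 × ((-0.6) − 1.9) = 0.89
ŷ = 0.89 / 0.5 = 1.78

1.78%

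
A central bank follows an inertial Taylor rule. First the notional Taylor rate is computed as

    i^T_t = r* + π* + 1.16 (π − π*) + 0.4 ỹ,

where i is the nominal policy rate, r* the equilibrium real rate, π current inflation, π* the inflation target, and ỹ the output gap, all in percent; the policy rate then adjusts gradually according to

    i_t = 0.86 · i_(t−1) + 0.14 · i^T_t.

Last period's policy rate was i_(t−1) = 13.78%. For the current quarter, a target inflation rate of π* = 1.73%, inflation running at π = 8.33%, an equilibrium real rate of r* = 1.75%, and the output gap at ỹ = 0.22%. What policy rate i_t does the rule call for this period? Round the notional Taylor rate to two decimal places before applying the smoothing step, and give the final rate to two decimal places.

13.42%

i^T_t = 1.75 + 1.73 + 1.16 × (8.33 − 1.73) + 0.4 × 0.22
   = 1.75 + 1.73 + 7.656 + 0.088 = 11.22
i_t = 0.86 × 13.78 + 0.14 × 11.22 = 11.8508 + 1.5708 = 13.42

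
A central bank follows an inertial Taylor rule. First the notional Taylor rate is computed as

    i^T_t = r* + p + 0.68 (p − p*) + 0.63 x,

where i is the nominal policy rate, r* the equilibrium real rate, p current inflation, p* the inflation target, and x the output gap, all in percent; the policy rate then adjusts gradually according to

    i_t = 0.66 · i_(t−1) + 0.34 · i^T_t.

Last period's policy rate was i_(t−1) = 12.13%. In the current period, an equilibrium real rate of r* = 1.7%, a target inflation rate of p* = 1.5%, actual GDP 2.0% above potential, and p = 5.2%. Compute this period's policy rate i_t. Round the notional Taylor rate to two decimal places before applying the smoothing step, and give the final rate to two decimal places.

Output 2.0% above potential → x = 2.0.
i^T_t = 1.7 + 5.2 + 0.68 × (5.2 − 1.5) + 0.63 × 2.0
   = 1.7 + 5.2 + 2.516 + 1.26 = 10.68
i_t = 0.66 × 12.13 + 0.34 × 10.68 = 8.0058 + 3.6312 = 11.64

11.64%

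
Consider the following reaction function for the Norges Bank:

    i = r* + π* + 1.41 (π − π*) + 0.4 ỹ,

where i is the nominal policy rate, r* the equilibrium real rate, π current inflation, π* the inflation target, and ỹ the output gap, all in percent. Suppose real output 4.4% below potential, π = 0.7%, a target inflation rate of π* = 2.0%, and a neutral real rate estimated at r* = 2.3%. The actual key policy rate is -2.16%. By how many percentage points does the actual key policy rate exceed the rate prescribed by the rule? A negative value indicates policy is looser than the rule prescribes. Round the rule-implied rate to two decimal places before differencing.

Output 4.4% below potential → ỹ = -4.4.
i = 2.3 + 2.0 + 1.41 × (0.7 − 2.0) + 0.4 × (-4.4)
   = 2.3 + 2 − 1.833 − 1.76 = 0.71
Deviation = -2.16 − 0.71 = -2.87 pp.

-2.87 pp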